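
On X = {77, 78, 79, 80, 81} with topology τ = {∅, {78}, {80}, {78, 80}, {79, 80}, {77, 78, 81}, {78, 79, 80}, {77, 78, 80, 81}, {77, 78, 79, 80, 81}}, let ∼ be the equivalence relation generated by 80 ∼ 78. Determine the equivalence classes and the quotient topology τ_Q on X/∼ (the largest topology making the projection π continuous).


X/∼ = {[77], [78=80], [79], [81]}; |τ_Q| = 5.

Equivalence classes: [77], [78=80], [79], [81].
Quotient map π: X → X/∼ sends 77 ↦ [77], 78 ↦ [78=80], 79 ↦ [79], 80 ↦ [78=80], 81 ↦ [81].
For each subset V ⊆ X/∼, compute π^{-1}(V) ⊆ X and check whether π^{-1}(V) ∈ τ. V is open in τ_Q iff π^{-1}(V) ∈ τ.
  V = {}: π^{-1}(V) = ∅ ∈ τ ✓.
  V = {[77]}: π^{-1}(V) = {77} ∉ τ ✗.
  V = {[78=80]}: π^{-1}(V) = {78, 80} ∈ τ ✓.
  V = {[77], [78=80]}: π^{-1}(V) = {77, 78, 80} ∉ τ ✗.
  V = {[79]}: π^{-1}(V) = {79} ∉ τ ✗.
  V = {[77], [79]}: π^{-1}(V) = {77, 79} ∉ τ ✗.
  V = {[78=80], [79]}: π^{-1}(V) = {78, 79, 80} ∈ τ ✓.
  V = {[77], [78=80], [79]}: π^{-1}(V) = {77, 78, 79, 80} ∉ τ ✗.
  V = {[81]}: π^{-1}(V) = {81} ∉ τ ✗.
  V = {[77], [81]}: π^{-1}(V) = {77, 81} ∉ τ ✗.
  V = {[78=80], [81]}: π^{-1}(V) = {78, 80, 81} ∉ τ ✗.
  V = {[77], [78=80], [81]}: π^{-1}(V) = {77, 78, 80, 81} ∈ τ ✓.
  V = {[79], [81]}: π^{-1}(V) = {79, 81} ∉ τ ✗.
  V = {[77], [79], [81]}: π^{-1}(V) = {77, 79, 81} ∉ τ ✗.
  V = {[78=80], [79], [81]}: π^{-1}(V) = {78, 79, 80, 81} ∉ τ ✗.
  V = {[77], [78=80], [79], [81]}: π^{-1}(V) = {77, 78, 79, 80, 81} ∈ τ ✓.
Open sets in the quotient: τ_Q = {{}, {[78=80]}, {[78=80], [79]}, {[77], [78=80], [81]}, {[77], [78=80], [79], [81]}} (5 elements).


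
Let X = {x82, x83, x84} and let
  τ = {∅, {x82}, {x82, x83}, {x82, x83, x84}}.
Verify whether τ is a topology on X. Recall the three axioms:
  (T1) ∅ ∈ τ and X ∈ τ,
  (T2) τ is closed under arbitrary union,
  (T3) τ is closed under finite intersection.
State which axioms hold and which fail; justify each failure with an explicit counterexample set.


τ IS a topology on X.

Axiom (T1): ∅ ∈ τ? Yes; X ∈ τ? Yes.
Axiom (T2/T3): check pairwise unions and intersections of members of τ.
All pairwise intersections and unions checked — each lies in τ. Therefore τ satisfies (T1), (T2), (T3): it IS a topology on X.


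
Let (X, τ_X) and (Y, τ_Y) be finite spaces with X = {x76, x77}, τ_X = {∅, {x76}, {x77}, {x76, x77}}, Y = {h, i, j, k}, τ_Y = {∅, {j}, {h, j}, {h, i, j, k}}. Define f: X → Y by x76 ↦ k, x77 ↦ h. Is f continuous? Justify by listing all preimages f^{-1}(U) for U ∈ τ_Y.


f IS continuous.

Compute f^{-1}(U) for each U ∈ τ_Y:
  U = ∅: f^{-1}(U) = ∅ ∈ τ_X ✓.
  U = {j}: f^{-1}(U) = ∅ ∈ τ_X ✓.
  U = {h, j}: f^{-1}(U) = {x77} ∈ τ_X ✓.
  U = {h, i, j, k}: f^{-1}(U) = {x76, x77} ∈ τ_X ✓.
Every preimage lies in τ_X, so f IS continuous.


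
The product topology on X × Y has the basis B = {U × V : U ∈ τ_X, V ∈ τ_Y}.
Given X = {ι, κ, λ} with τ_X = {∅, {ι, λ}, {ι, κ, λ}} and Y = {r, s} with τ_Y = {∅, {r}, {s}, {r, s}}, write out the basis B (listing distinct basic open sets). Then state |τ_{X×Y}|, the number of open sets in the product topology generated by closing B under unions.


Basis B = {∅ × ∅, {ι, λ} × {r}, {ι, λ} × {s}, {ι, κ, λ} × {r}, {ι, κ, λ} × {s}, {ι, λ} × {r, s}, {ι, κ, λ} × {r, s}}; |τ_{X×Y}| = 9.

Enumerate products U × V with U ∈ τ_X, V ∈ τ_Y (deduplicated):
  ∅ × ∅ = {} (∅)
  {ι, λ} × {r} = {(ι,r), (λ,r)}
  {ι, λ} × {s} = {(ι,s), (λ,s)}
  {ι, κ, λ} × {r} = {(ι,r), (κ,r), (λ,r)}
  {ι, κ, λ} × {s} = {(ι,s), (κ,s), (λ,s)}
  {ι, λ} × {r, s} = {(ι,r), (ι,s), (λ,r), (λ,s)}
  {ι, κ, λ} × {r, s} = {(ι,r), (ι,s), (κ,r), (κ,s), (λ,r), (λ,s)}
These 7 distinct sets form the basis B.
Close under arbitrary unions to get τ_{X×Y}; counting gives |τ_{X×Y}| = 9.


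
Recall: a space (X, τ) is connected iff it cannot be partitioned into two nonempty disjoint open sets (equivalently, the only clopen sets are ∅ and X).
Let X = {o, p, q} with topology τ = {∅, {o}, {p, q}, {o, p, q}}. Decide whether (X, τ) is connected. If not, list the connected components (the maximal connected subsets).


(X, τ) is disconnected; components = [{o}, {p, q}].

Find clopen sets (U ∈ τ with X ∖ U ∈ τ):
  U = ∅, X ∖ U = {o, p, q} — both open, so U is clopen.
  U = {o}, X ∖ U = {p, q} — both open, so U is clopen.
  U = {p, q}, X ∖ U = {o} — both open, so U is clopen.
  U = {o, p, q}, X ∖ U = ∅ — both open, so U is clopen.
Nontrivial clopen(s) exist: e.g. {p, q}. So (X, τ) is disconnected.
Compute connected components by grouping points that agree on all clopens:
  component: {o}
  component: {p, q}


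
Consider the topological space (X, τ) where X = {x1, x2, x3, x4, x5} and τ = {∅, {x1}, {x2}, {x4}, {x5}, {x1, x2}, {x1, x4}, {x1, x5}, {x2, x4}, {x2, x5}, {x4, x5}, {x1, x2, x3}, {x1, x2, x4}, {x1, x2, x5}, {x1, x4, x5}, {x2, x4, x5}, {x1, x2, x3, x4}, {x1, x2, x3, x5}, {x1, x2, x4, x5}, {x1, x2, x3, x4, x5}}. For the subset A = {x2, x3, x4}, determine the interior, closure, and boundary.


int(A) = {x2, x4}, cl(A) = {x2, x3, x4}, ∂A = {x3}.

Closed sets in (X, τ) are complements of opens:
  closed(X, τ) = {∅, {x3}, {x4}, {x5}, {x1, x3}, {x2, x3}, {x3, x4}, {x3, x5}, {x4, x5}, {x1, x2, x3}, {x1, x3, x4}, {x1, x3, x5}, {x2, x3, x4}, {x2, x3, x5}, {x3, x4, x5}, {x1, x2, x3, x4}, {x1, x2, x3, x5}, {x1, x3, x4, x5}, {x2, x3, x4, x5}, {x1, x2, x3, x4, x5}}.
int(A) = ⋃ {U ∈ τ : U ⊆ A}. Opens contained in A: ∅, {x2}, {x4}, {x2, x4}.
Taking the union of these: int(A) = {x2, x4}.
cl(A) = ⋂ {C closed : A ⊆ C}. Closed sets containing A: {x2, x3, x4}, {x1, x2, x3, x4}, {x2, x3, x4, x5}, {x1, x2, x3, x4, x5}.
Intersecting these: cl(A) = {x2, x3, x4}.
∂A = cl(A) ∖ int(A) = {x2, x3, x4} ∖ {x2, x4} = {x3}.


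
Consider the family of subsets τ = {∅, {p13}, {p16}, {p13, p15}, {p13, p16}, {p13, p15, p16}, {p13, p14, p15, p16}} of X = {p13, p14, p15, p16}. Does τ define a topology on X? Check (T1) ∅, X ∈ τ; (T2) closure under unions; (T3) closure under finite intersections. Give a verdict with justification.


τ IS a topology on X.

Axiom (T1): ∅ ∈ τ? Yes; X ∈ τ? Yes.
Axiom (T2/T3): check pairwise unions and intersections of members of τ.
All pairwise intersections and unions checked — each lies in τ. Therefore τ satisfies (T1), (T2), (T3): it IS a topology on X.


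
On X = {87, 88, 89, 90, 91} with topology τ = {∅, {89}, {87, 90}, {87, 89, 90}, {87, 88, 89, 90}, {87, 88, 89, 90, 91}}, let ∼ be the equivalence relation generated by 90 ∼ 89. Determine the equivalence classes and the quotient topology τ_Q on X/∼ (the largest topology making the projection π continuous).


X/∼ = {[87], [88], [89=90], [91]}; |τ_Q| = 4.

Equivalence classes: [87], [88], [89=90], [91].
Quotient map π: X → X/∼ sends 87 ↦ [87], 88 ↦ [88], 89 ↦ [89=90], 90 ↦ [89=90], 91 ↦ [91].
For each subset V ⊆ X/∼, compute π^{-1}(V) ⊆ X and check whether π^{-1}(V) ∈ τ. V is open in τ_Q iff π^{-1}(V) ∈ τ.
  V = {}: π^{-1}(V) = ∅ ∈ τ ✓.
  V = {[87]}: π^{-1}(V) = {87} ∉ τ ✗.
  V = {[88]}: π^{-1}(V) = {88} ∉ τ ✗.
  V = {[87], [88]}: π^{-1}(V) = {87, 88} ∉ τ ✗.
  V = {[89=90]}: π^{-1}(V) = {89, 90} ∉ τ ✗.
  V = {[87], [89=90]}: π^{-1}(V) = {87, 89, 90} ∈ τ ✓.
  V = {[88], [89=90]}: π^{-1}(V) = {88, 89, 90} ∉ τ ✗.
  V = {[87], [88], [89=90]}: π^{-1}(V) = {87, 88, 89, 90} ∈ τ ✓.
  V = {[91]}: π^{-1}(V) = {91} ∉ τ ✗.
  V = {[87], [91]}: π^{-1}(V) = {87, 91} ∉ τ ✗.
  V = {[88], [91]}: π^{-1}(V) = {88, 91} ∉ τ ✗.
  V = {[87], [88], [91]}: π^{-1}(V) = {87, 88, 91} ∉ τ ✗.
  V = {[89=90], [91]}: π^{-1}(V) = {89, 90, 91} ∉ τ ✗.
  V = {[87], [89=90], [91]}: π^{-1}(V) = {87, 89, 90, 91} ∉ τ ✗.
  V = {[88], [89=90], [91]}: π^{-1}(V) = {88, 89, 90, 91} ∉ τ ✗.
  V = {[87], [88], [89=90], [91]}: π^{-1}(V) = {87, 88, 89, 90, 91} ∈ τ ✓.
Open sets in the quotient: τ_Q = {{}, {[87], [89=90]}, {[87], [88], [89=90]}, {[87], [88], [89=90], [91]}} (4 elements).


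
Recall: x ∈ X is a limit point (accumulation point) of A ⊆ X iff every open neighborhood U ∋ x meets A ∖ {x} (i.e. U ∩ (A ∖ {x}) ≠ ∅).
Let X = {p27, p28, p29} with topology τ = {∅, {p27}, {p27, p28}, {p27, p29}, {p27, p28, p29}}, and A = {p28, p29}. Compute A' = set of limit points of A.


A' = ∅

For each x ∈ X, list the open sets U ∈ τ with x ∈ U, then check whether U ∩ (A ∖ {x}) ≠ ∅ for every such U.
  x = p27: open {p27} ∋ x has {p27} ∩ (A ∖ {p27}) = ∅, so x is NOT a limit point.
  x = p28: open {p27, p28} ∋ x has {p27, p28} ∩ (A ∖ {p28}) = ∅, so x is NOT a limit point.
  x = p29: open {p27, p29} ∋ x has {p27, p29} ∩ (A ∖ {p29}) = ∅, so x is NOT a limit point.
Collecting: A' = ∅.


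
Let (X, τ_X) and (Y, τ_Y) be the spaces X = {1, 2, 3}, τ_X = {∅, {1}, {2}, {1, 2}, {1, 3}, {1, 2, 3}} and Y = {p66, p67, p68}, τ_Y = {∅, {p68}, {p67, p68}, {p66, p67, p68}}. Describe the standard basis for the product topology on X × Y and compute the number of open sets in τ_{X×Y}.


Basis B = {∅ × ∅, {1} × {p68}, {2} × {p68}, {1} × {p67, p68}, {1, 2} × {p68}, {1, 3} × {p68}, {2} × {p67, p68}, {1} × {p66, p67, p68}, {1, 2, 3} × {p68}, {2} × {p66, p67, p68}, {1, 2} × {p67, p68}, {1, 3} × {p67, p68}, {1, 2} × {p66, p67, p68}, {1, 3} × {p66, p67, p68}, {1, 2, 3} × {p67, p68}, {1, 2, 3} × {p66, p67, p68}}; |τ_{X×Y}| = 40.

Enumerate products U × V with U ∈ τ_X, V ∈ τ_Y (deduplicated):
  ∅ × ∅ = {} (∅)
  {1} × {p68} = {(1,p68)}
  {2} × {p68} = {(2,p68)}
  {1} × {p67, p68} = {(1,p67), (1,p68)}
  {1, 2} × {p68} = {(1,p68), (2,p68)}
  {1, 3} × {p68} = {(1,p68), (3,p68)}
  {2} × {p67, p68} = {(2,p67), (2,p68)}
  {1} × {p66, p67, p68} = {(1,p66), (1,p67), (1,p68)}
  {1, 2, 3} × {p68} = {(1,p68), (2,p68), (3,p68)}
  {2} × {p66, p67, p68} = {(2,p66), (2,p67), (2,p68)}
  {1, 2} × {p67, p68} = {(1,p67), (1,p68), (2,p67), (2,p68)}
  {1, 3} × {p67, p68} = {(1,p67), (1,p68), (3,p67), (3,p68)}
  {1, 2} × {p66, p67, p68} = {(1,p66), (1,p67), (1,p68), (2,p66), (2,p67), (2,p68)}
  {1, 3} × {p66, p67, p68} = {(1,p66), (1,p67), (1,p68), (3,p66), (3,p67), (3,p68)}
  {1, 2, 3} × {p67, p68} = {(1,p67), (1,p68), (2,p67), (2,p68), (3,p67), (3,p68)}
  {1, 2, 3} × {p66, p67, p68} = {(1,p66), (1,p67), (1,p68), (2,p66), (2,p67), (2,p68), (3,p66), (3,p67), (3,p68)}
These 16 distinct sets form the basis B.
Close under arbitrary unions to get τ_{X×Y}; counting gives |τ_{X×Y}| = 40.


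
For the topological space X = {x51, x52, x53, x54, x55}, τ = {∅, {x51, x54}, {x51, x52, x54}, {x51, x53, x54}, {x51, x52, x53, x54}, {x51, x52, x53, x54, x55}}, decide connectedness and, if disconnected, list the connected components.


(X, τ) is connected.

Find clopen sets (U ∈ τ with X ∖ U ∈ τ):
  U = ∅, X ∖ U = {x51, x52, x53, x54, x55} — both open, so U is clopen.
  U = {x51, x52, x53, x54, x55}, X ∖ U = ∅ — both open, so U is clopen.
Only trivial clopens (∅ and X) exist, so (X, τ) is connected.
Compute connected components by grouping points that agree on all clopens:
  component: {x51, x52, x53, x54, x55}


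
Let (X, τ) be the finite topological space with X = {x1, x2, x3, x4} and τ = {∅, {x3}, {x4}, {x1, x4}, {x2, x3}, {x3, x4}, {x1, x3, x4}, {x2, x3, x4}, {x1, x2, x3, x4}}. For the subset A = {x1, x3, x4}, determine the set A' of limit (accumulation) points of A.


A' = {x1, x2}

For each x ∈ X, list the open sets U ∈ τ with x ∈ U, then check whether U ∩ (A ∖ {x}) ≠ ∅ for every such U.
  x = x1: opens ∋ x are {x1, x4}, {x1, x3, x4}, {x1, x2, x3, x4}; each meets A ∖ {x1}, so x IS a limit point.
  x = x2: opens ∋ x are {x2, x3}, {x2, x3, x4}, {x1, x2, x3, x4}; each meets A ∖ {x2}, so x IS a limit point.
  x = x3: open {x3} ∋ x has {x3} ∩ (A ∖ {x3}) = ∅, so x is NOT a limit point.
  x = x4: open {x4} ∋ x has {x4} ∩ (A ∖ {x4}) = ∅, so x is NOT a limit point.
Collecting: A' = {x1, x2}.


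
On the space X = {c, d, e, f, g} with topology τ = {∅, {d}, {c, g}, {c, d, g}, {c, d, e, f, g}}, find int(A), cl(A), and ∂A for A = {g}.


int(A) = ∅, cl(A) = {c, e, f, g}, ∂A = {c, e, f, g}.

Closed sets in (X, τ) are complements of opens:
  closed(X, τ) = {∅, {e, f}, {d, e, f}, {c, e, f, g}, {c, d, e, f, g}}.
int(A) = ⋃ {U ∈ τ : U ⊆ A}. Opens contained in A: ∅.
Taking the union of these: int(A) = ∅.
cl(A) = ⋂ {C closed : A ⊆ C}. Closed sets containing A: {c, e, f, g}, {c, d, e, f, g}.
Intersecting these: cl(A) = {c, e, f, g}.
∂A = cl(A) ∖ int(A) = {c, e, f, g} ∖ ∅ = {c, e, f, g}.


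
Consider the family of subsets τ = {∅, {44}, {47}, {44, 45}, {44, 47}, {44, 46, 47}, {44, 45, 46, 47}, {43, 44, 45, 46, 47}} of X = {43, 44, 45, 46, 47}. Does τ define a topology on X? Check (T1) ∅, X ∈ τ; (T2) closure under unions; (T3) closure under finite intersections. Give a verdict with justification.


τ is NOT a topology on X.

Axiom (T1): ∅ ∈ τ? Yes; X ∈ τ? Yes.
Axiom (T2/T3): check pairwise unions and intersections of members of τ.
Counterexample for (T2): {47} ∪ {44, 45} = {44, 45, 47} ∉ τ. Therefore τ is NOT a topology.


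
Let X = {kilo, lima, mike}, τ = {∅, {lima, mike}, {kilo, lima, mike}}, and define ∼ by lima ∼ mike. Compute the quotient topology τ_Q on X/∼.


X/∼ = {[kilo], [lima=mike]}; |τ_Q| = 3.

Equivalence classes: [kilo], [lima=mike].
Quotient map π: X → X/∼ sends kilo ↦ [kilo], lima ↦ [lima=mike], mike ↦ [lima=mike].
For each subset V ⊆ X/∼, compute π^{-1}(V) ⊆ X and check whether π^{-1}(V) ∈ τ. V is open in τ_Q iff π^{-1}(V) ∈ τ.
  V = {}: π^{-1}(V) = ∅ ∈ τ ✓.
  V = {[kilo]}: π^{-1}(V) = {kilo} ∉ τ ✗.
  V = {[lima=mike]}: π^{-1}(V) = {lima, mike} ∈ τ ✓.
  V = {[kilo], [lima=mike]}: π^{-1}(V) = {kilo, lima, mike} ∈ τ ✓.
Open sets in the quotient: τ_Q = {{}, {[lima=mike]}, {[kilo], [lima=mike]}} (3 elements).


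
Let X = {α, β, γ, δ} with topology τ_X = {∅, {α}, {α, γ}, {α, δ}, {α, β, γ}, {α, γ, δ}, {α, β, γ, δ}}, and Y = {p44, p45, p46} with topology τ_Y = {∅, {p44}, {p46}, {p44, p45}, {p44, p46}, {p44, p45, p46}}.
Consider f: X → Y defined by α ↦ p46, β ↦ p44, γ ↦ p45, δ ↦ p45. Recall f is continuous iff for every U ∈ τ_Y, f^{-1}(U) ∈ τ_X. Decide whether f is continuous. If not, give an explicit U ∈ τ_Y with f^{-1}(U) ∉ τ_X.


f is NOT continuous.

Compute f^{-1}(U) for each U ∈ τ_Y:
  U = ∅: f^{-1}(U) = ∅ ∈ τ_X ✓.
  U = {p44}: f^{-1}(U) = {β} ∉ τ_X ✗.
  U = {p46}: f^{-1}(U) = {α} ∈ τ_X ✓.
  U = {p44, p45}: f^{-1}(U) = {β, γ, δ} ∉ τ_X ✗.
  U = {p44, p46}: f^{-1}(U) = {α, β} ∉ τ_X ✗.
  U = {p44, p45, p46}: f^{-1}(U) = {α, β, γ, δ} ∈ τ_X ✓.
Found U = {p44} with f^{-1}(U) = {β} not in τ_X. Therefore f is NOT continuous.


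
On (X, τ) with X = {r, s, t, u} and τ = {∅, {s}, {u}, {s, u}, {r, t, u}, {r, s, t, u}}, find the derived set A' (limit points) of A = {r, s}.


A' = {t}

For each x ∈ X, list the open sets U ∈ τ with x ∈ U, then check whether U ∩ (A ∖ {x}) ≠ ∅ for every such U.
  x = r: open {r, t, u} ∋ x has {r, t, u} ∩ (A ∖ {r}) = ∅, so x is NOT a limit point.
  x = s: open {s} ∋ x has {s} ∩ (A ∖ {s}) = ∅, so x is NOT a limit point.
  x = t: opens ∋ x are {r, t, u}, {r, s, t, u}; each meets A ∖ {t}, so x IS a limit point.
  x = u: open {u} ∋ x has {u} ∩ (A ∖ {u}) = ∅, so x is NOT a limit point.
Collecting: A' = {t}.


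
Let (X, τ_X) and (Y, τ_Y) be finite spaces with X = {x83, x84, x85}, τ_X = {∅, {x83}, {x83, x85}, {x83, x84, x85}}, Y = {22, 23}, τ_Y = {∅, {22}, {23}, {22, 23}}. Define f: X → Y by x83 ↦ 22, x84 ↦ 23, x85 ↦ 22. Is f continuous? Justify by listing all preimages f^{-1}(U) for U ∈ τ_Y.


f is NOT continuous.

Compute f^{-1}(U) for each U ∈ τ_Y:
  U = ∅: f^{-1}(U) = ∅ ∈ τ_X ✓.
  U = {22}: f^{-1}(U) = {x83, x85} ∈ τ_X ✓.
  U = {23}: f^{-1}(U) = {x84} ∉ τ_X ✗.
  U = {22, 23}: f^{-1}(U) = {x83, x84, x85} ∈ τ_X ✓.
Found U = {23} with f^{-1}(U) = {x84} not in τ_X. Therefore f is NOT continuous.


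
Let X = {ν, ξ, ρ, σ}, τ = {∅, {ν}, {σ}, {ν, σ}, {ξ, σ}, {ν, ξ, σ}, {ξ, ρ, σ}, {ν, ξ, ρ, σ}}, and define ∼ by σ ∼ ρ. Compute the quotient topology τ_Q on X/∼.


X/∼ = {[ν], [ξ], [ρ=σ]}; |τ_Q| = 4.

Equivalence classes: [ν], [ξ], [ρ=σ].
Quotient map π: X → X/∼ sends ν ↦ [ν], ξ ↦ [ξ], ρ ↦ [ρ=σ], σ ↦ [ρ=σ].
For each subset V ⊆ X/∼, compute π^{-1}(V) ⊆ X and check whether π^{-1}(V) ∈ τ. V is open in τ_Q iff π^{-1}(V) ∈ τ.
  V = {}: π^{-1}(V) = ∅ ∈ τ ✓.
  V = {[ν]}: π^{-1}(V) = {ν} ∈ τ ✓.
  V = {[ξ]}: π^{-1}(V) = {ξ} ∉ τ ✗.
  V = {[ν], [ξ]}: π^{-1}(V) = {ν, ξ} ∉ τ ✗.
  V = {[ρ=σ]}: π^{-1}(V) = {ρ, σ} ∉ τ ✗.
  V = {[ν], [ρ=σ]}: π^{-1}(V) = {ν, ρ, σ} ∉ τ ✗.
  V = {[ξ], [ρ=σ]}: π^{-1}(V) = {ξ, ρ, σ} ∈ τ ✓.
  V = {[ν], [ξ], [ρ=σ]}: π^{-1}(V) = {ν, ξ, ρ, σ} ∈ τ ✓.
Open sets in the quotient: τ_Q = {{}, {[ν]}, {[ξ], [ρ=σ]}, {[ν], [ξ], [ρ=σ]}} (4 elements).


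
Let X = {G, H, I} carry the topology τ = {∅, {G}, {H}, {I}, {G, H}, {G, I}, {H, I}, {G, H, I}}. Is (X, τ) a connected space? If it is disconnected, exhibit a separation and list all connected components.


(X, τ) is disconnected; components = [{G}, {H}, {I}].

Find clopen sets (U ∈ τ with X ∖ U ∈ τ):
  U = ∅, X ∖ U = {G, H, I} — both open, so U is clopen.
  U = {G}, X ∖ U = {H, I} — both open, so U is clopen.
  U = {H}, X ∖ U = {G, I} — both open, so U is clopen.
  U = {I}, X ∖ U = {G, H} — both open, so U is clopen.
  U = {G, H}, X ∖ U = {I} — both open, so U is clopen.
  U = {G, I}, X ∖ U = {H} — both open, so U is clopen.
  U = {H, I}, X ∖ U = {G} — both open, so U is clopen.
  U = {G, H, I}, X ∖ U = ∅ — both open, so U is clopen.
Nontrivial clopen(s) exist: e.g. {G}. So (X, τ) is disconnected.
Compute connected components by grouping points that agree on all clopens:
  component: {G}
  component: {H}
  component: {I}


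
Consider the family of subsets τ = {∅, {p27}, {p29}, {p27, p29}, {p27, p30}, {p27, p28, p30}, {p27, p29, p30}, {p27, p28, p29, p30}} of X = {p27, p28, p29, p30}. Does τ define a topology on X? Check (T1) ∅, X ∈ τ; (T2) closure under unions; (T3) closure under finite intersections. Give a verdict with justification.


τ IS a topology on X.

Axiom (T1): ∅ ∈ τ? Yes; X ∈ τ? Yes.
Axiom (T2/T3): check pairwise unions and intersections of members of τ.
All pairwise intersections and unions checked — each lies in τ. Therefore τ satisfies (T1), (T2), (T3): it IS a topology on X.


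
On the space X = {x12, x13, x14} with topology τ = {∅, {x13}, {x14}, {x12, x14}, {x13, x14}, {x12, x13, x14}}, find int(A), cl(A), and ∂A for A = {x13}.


int(A) = {x13}, cl(A) = {x13}, ∂A = ∅.

Closed sets in (X, τ) are complements of opens:
  closed(X, τ) = {∅, {x12}, {x13}, {x12, x13}, {x12, x14}, {x12, x13, x14}}.
int(A) = ⋃ {U ∈ τ : U ⊆ A}. Opens contained in A: ∅, {x13}.
Taking the union of these: int(A) = {x13}.
cl(A) = ⋂ {C closed : A ⊆ C}. Closed sets containing A: {x13}, {x12, x13}, {x12, x13, x14}.
Intersecting these: cl(A) = {x13}.
∂A = cl(A) ∖ int(A) = {x13} ∖ {x13} = ∅.


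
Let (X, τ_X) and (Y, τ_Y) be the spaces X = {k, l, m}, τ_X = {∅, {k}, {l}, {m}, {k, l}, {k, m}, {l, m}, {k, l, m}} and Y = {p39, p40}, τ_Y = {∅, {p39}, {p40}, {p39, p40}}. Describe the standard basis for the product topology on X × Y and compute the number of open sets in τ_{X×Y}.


Basis B = {∅ × ∅, {k} × {p39}, {k} × {p40}, {l} × {p39}, {l} × {p40}, {m} × {p39}, {m} × {p40}, {k} × {p39, p40}, {k, l} × {p39}, {k, m} × {p39}, {k, l} × {p40}, {k, m} × {p40}, {l} × {p39, p40}, {l, m} × {p39}, {l, m} × {p40}, {m} × {p39, p40}, {k, l, m} × {p39}, {k, l, m} × {p40}, {k, l} × {p39, p40}, {k, m} × {p39, p40}, {l, m} × {p39, p40}, {k, l, m} × {p39, p40}}; |τ_{X×Y}| = 64.

Enumerate products U × V with U ∈ τ_X, V ∈ τ_Y (deduplicated):
  ∅ × ∅ = {} (∅)
  {k} × {p39} = {(k,p39)}
  {k} × {p40} = {(k,p40)}
  {l} × {p39} = {(l,p39)}
  {l} × {p40} = {(l,p40)}
  {m} × {p39} = {(m,p39)}
  {m} × {p40} = {(m,p40)}
  {k} × {p39, p40} = {(k,p39), (k,p40)}
  {k, l} × {p39} = {(k,p39), (l,p39)}
  {k, m} × {p39} = {(k,p39), (m,p39)}
  {k, l} × {p40} = {(k,p40), (l,p40)}
  {k, m} × {p40} = {(k,p40), (m,p40)}
  {l} × {p39, p40} = {(l,p39), (l,p40)}
  {l, m} × {p39} = {(l,p39), (m,p39)}
  {l, m} × {p40} = {(l,p40), (m,p40)}
  {m} × {p39, p40} = {(m,p39), (m,p40)}
  {k, l, m} × {p39} = {(k,p39), (l,p39), (m,p39)}
  {k, l, m} × {p40} = {(k,p40), (l,p40), (m,p40)}
  {k, l} × {p39, p40} = {(k,p39), (k,p40), (l,p39), (l,p40)}
  {k, m} × {p39, p40} = {(k,p39), (k,p40), (m,p39), (m,p40)}
  {l, m} × {p39, p40} = {(l,p39), (l,p40), (m,p39), (m,p40)}
  {k, l, m} × {p39, p40} = {(k,p39), (k,p40), (l,p39), (l,p40), (m,p39), (m,p40)}
These 22 distinct sets form the basis B.
Close under arbitrary unions to get τ_{X×Y}; counting gives |τ_{X×Y}| = 64.


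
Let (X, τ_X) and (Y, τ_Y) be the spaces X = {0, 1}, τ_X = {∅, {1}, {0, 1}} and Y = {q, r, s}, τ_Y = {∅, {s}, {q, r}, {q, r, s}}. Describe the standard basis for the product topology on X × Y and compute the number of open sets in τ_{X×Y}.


Basis B = {∅ × ∅, {1} × {s}, {0, 1} × {s}, {1} × {q, r}, {1} × {q, r, s}, {0, 1} × {q, r}, {0, 1} × {q, r, s}}; |τ_{X×Y}| = 9.

Enumerate products U × V with U ∈ τ_X, V ∈ τ_Y (deduplicated):
  ∅ × ∅ = {} (∅)
  {1} × {s} = {(1,s)}
  {0, 1} × {s} = {(0,s), (1,s)}
  {1} × {q, r} = {(1,q), (1,r)}
  {1} × {q, r, s} = {(1,q), (1,r), (1,s)}
  {0, 1} × {q, r} = {(0,q), (0,r), (1,q), (1,r)}
  {0, 1} × {q, r, s} = {(0,q), (0,r), (0,s), (1,q), (1,r), (1,s)}
These 7 distinct sets form the basis B.
Close under arbitrary unions to get τ_{X×Y}; counting gives |τ_{X×Y}| = 9.


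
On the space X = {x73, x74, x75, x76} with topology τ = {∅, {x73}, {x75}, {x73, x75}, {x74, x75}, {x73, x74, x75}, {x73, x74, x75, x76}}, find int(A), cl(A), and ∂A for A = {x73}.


int(A) = {x73}, cl(A) = {x73, x76}, ∂A = {x76}.

Closed sets in (X, τ) are complements of opens:
  closed(X, τ) = {∅, {x76}, {x73, x76}, {x74, x76}, {x73, x74, x76}, {x74, x75, x76}, {x73, x74, x75, x76}}.
int(A) = ⋃ {U ∈ τ : U ⊆ A}. Opens contained in A: ∅, {x73}.
Taking the union of these: int(A) = {x73}.
cl(A) = ⋂ {C closed : A ⊆ C}. Closed sets containing A: {x73, x76}, {x73, x74, x76}, {x73, x74, x75, x76}.
Intersecting these: cl(A) = {x73, x76}.
∂A = cl(A) ∖ int(A) = {x73, x76} ∖ {x73} = {x76}.


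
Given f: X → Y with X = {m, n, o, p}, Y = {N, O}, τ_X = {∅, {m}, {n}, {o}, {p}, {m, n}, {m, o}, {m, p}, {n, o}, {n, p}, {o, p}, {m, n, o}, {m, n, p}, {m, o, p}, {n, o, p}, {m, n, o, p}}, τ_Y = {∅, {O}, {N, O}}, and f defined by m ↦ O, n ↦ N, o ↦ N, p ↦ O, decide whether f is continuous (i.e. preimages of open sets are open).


f IS continuous.

Compute f^{-1}(U) for each U ∈ τ_Y:
  U = ∅: f^{-1}(U) = ∅ ∈ τ_X ✓.
  U = {O}: f^{-1}(U) = {m, p} ∈ τ_X ✓.
  U = {N, O}: f^{-1}(U) = {m, n, o, p} ∈ τ_X ✓.
Every preimage lies in τ_X, so f IS continuous.


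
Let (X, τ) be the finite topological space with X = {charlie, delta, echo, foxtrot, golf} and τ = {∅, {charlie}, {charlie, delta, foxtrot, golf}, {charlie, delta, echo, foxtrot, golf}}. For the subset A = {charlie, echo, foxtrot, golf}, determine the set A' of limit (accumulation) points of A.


A' = {delta, echo, foxtrot, golf}

For each x ∈ X, list the open sets U ∈ τ with x ∈ U, then check whether U ∩ (A ∖ {x}) ≠ ∅ for every such U.
  x = charlie: open {charlie} ∋ x has {charlie} ∩ (A ∖ {charlie}) = ∅, so x is NOT a limit point.
  x = delta: opens ∋ x are {charlie, delta, foxtrot, golf}, {charlie, delta, echo, foxtrot, golf}; each meets A ∖ {delta}, so x IS a limit point.
  x = echo: opens ∋ x are {charlie, delta, echo, foxtrot, golf}; each meets A ∖ {echo}, so x IS a limit point.
  x = foxtrot: opens ∋ x are {charlie, delta, foxtrot, golf}, {charlie, delta, echo, foxtrot, golf}; each meets A ∖ {foxtrot}, so x IS a limit point.
  x = golf: opens ∋ x are {charlie, delta, foxtrot, golf}, {charlie, delta, echo, foxtrot, golf}; each meets A ∖ {golf}, so x IS a limit point.
Collecting: A' = {delta, echo, foxtrot, golf}.


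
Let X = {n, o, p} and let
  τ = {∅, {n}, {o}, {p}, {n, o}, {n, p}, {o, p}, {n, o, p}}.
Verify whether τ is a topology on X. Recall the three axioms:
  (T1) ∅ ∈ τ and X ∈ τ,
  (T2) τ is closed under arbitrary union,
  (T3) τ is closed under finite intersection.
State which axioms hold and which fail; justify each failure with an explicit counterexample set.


τ IS a topology on X.

Axiom (T1): ∅ ∈ τ? Yes; X ∈ τ? Yes.
Axiom (T2/T3): check pairwise unions and intersections of members of τ.
All pairwise intersections and unions checked — each lies in τ. Therefore τ satisfies (T1), (T2), (T3): it IS a topology on X.


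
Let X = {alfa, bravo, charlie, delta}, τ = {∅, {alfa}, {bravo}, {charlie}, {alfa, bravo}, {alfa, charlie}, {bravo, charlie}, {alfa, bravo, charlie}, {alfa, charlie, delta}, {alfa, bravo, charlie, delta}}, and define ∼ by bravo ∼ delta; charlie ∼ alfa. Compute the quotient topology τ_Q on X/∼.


X/∼ = {[alfa=charlie], [bravo=delta]}; |τ_Q| = 3.

Equivalence classes: [alfa=charlie], [bravo=delta].
Quotient map π: X → X/∼ sends alfa ↦ [alfa=charlie], bravo ↦ [bravo=delta], charlie ↦ [alfa=charlie], delta ↦ [bravo=delta].
For each subset V ⊆ X/∼, compute π^{-1}(V) ⊆ X and check whether π^{-1}(V) ∈ τ. V is open in τ_Q iff π^{-1}(V) ∈ τ.
  V = {}: π^{-1}(V) = ∅ ∈ τ ✓.
  V = {[alfa=charlie]}: π^{-1}(V) = {alfa, charlie} ∈ τ ✓.
  V = {[bravo=delta]}: π^{-1}(V) = {bravo, delta} ∉ τ ✗.
  V = {[alfa=charlie], [bravo=delta]}: π^{-1}(V) = {alfa, bravo, charlie, delta} ∈ τ ✓.
Open sets in the quotient: τ_Q = {{}, {[alfa=charlie]}, {[alfa=charlie], [bravo=delta]}} (3 elements).


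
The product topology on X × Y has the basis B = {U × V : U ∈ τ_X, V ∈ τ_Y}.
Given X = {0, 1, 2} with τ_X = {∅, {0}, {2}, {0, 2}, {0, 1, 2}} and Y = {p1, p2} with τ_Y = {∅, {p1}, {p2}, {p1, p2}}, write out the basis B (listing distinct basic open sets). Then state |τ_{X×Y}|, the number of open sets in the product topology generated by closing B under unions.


Basis B = {∅ × ∅, {0} × {p1}, {0} × {p2}, {2} × {p1}, {2} × {p2}, {0} × {p1, p2}, {0, 2} × {p1}, {0, 2} × {p2}, {2} × {p1, p2}, {0, 1, 2} × {p1}, {0, 1, 2} × {p2}, {0, 2} × {p1, p2}, {0, 1, 2} × {p1, p2}}; |τ_{X×Y}| = 25.

Enumerate products U × V with U ∈ τ_X, V ∈ τ_Y (deduplicated):
  ∅ × ∅ = {} (∅)
  {0} × {p1} = {(0,p1)}
  {0} × {p2} = {(0,p2)}
  {2} × {p1} = {(2,p1)}
  {2} × {p2} = {(2,p2)}
  {0} × {p1, p2} = {(0,p1), (0,p2)}
  {0, 2} × {p1} = {(0,p1), (2,p1)}
  {0, 2} × {p2} = {(0,p2), (2,p2)}
  {2} × {p1, p2} = {(2,p1), (2,p2)}
  {0, 1, 2} × {p1} = {(0,p1), (1,p1), (2,p1)}
  {0, 1, 2} × {p2} = {(0,p2), (1,p2), (2,p2)}
  {0, 2} × {p1, p2} = {(0,p1), (0,p2), (2,p1), (2,p2)}
  {0, 1, 2} × {p1, p2} = {(0,p1), (0,p2), (1,p1), (1,p2), (2,p1), (2,p2)}
These 13 distinct sets form the basis B.
Close under arbitrary unions to get τ_{X×Y}; counting gives |τ_{X×Y}| = 25.


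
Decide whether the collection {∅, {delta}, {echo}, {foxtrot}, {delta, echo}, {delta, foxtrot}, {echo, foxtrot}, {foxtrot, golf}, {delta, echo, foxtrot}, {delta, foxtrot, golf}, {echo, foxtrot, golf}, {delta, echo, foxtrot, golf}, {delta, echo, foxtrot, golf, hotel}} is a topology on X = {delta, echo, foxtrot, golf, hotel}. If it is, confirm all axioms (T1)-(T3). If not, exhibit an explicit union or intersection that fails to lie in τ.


τ IS a topology on X.

Axiom (T1): ∅ ∈ τ? Yes; X ∈ τ? Yes.
Axiom (T2/T3): check pairwise unions and intersections of members of τ.
All pairwise intersections and unions checked — each lies in τ. Therefore τ satisfies (T1), (T2), (T3): it IS a topology on X.


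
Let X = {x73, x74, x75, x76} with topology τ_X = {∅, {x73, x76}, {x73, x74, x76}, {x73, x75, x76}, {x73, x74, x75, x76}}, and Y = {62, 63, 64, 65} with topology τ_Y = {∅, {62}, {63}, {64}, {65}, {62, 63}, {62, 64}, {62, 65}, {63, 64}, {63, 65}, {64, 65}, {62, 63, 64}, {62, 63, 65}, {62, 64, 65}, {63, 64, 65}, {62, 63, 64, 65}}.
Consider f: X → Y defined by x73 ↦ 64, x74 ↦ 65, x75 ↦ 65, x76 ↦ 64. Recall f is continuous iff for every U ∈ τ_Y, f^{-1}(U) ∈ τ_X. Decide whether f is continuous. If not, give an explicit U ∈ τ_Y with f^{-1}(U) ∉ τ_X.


f is NOT continuous.

Compute f^{-1}(U) for each U ∈ τ_Y:
  U = ∅: f^{-1}(U) = ∅ ∈ τ_X ✓.
  U = {62}: f^{-1}(U) = ∅ ∈ τ_X ✓.
  U = {63}: f^{-1}(U) = ∅ ∈ τ_X ✓.
  U = {64}: f^{-1}(U) = {x73, x76} ∈ τ_X ✓.
  U = {65}: f^{-1}(U) = {x74, x75} ∉ τ_X ✗.
  U = {62, 63}: f^{-1}(U) = ∅ ∈ τ_X ✓.
  U = {62, 64}: f^{-1}(U) = {x73, x76} ∈ τ_X ✓.
  U = {62, 65}: f^{-1}(U) = {x74, x75} ∉ τ_X ✗.
  U = {63, 64}: f^{-1}(U) = {x73, x76} ∈ τ_X ✓.
  U = {63, 65}: f^{-1}(U) = {x74, x75} ∉ τ_X ✗.
  U = {64, 65}: f^{-1}(U) = {x73, x74, x75, x76} ∈ τ_X ✓.
  U = {62, 63, 64}: f^{-1}(U) = {x73, x76} ∈ τ_X ✓.
  U = {62, 63, 65}: f^{-1}(U) = {x74, x75} ∉ τ_X ✗.
  U = {62, 64, 65}: f^{-1}(U) = {x73, x74, x75, x76} ∈ τ_X ✓.
  U = {63, 64, 65}: f^{-1}(U) = {x73, x74, x75, x76} ∈ τ_X ✓.
  U = {62, 63, 64, 65}: f^{-1}(U) = {x73, x74, x75, x76} ∈ τ_X ✓.
Found U = {65} with f^{-1}(U) = {x74, x75} not in τ_X. Therefore f is NOT continuous.


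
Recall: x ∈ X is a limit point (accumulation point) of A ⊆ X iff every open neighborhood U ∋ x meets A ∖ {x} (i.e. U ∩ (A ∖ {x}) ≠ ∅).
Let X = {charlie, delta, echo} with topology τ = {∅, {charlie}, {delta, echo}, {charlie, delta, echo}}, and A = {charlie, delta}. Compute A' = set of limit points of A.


A' = {echo}

For each x ∈ X, list the open sets U ∈ τ with x ∈ U, then check whether U ∩ (A ∖ {x}) ≠ ∅ for every such U.
  x = charlie: open {charlie} ∋ x has {charlie} ∩ (A ∖ {charlie}) = ∅, so x is NOT a limit point.
  x = delta: open {delta, echo} ∋ x has {delta, echo} ∩ (A ∖ {delta}) = ∅, so x is NOT a limit point.
  x = echo: opens ∋ x are {delta, echo}, {charlie, delta, echo}; each meets A ∖ {echo}, so x IS a limit point.
Collecting: A' = {echo}.


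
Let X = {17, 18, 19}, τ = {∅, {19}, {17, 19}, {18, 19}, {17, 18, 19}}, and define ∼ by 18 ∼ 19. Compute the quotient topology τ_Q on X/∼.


X/∼ = {[17], [18=19]}; |τ_Q| = 3.

Equivalence classes: [17], [18=19].
Quotient map π: X → X/∼ sends 17 ↦ [17], 18 ↦ [18=19], 19 ↦ [18=19].
For each subset V ⊆ X/∼, compute π^{-1}(V) ⊆ X and check whether π^{-1}(V) ∈ τ. V is open in τ_Q iff π^{-1}(V) ∈ τ.
  V = {}: π^{-1}(V) = ∅ ∈ τ ✓.
  V = {[17]}: π^{-1}(V) = {17} ∉ τ ✗.
  V = {[18=19]}: π^{-1}(V) = {18, 19} ∈ τ ✓.
  V = {[17], [18=19]}: π^{-1}(V) = {17, 18, 19} ∈ τ ✓.
Open sets in the quotient: τ_Q = {{}, {[18=19]}, {[17], [18=19]}} (3 elements).


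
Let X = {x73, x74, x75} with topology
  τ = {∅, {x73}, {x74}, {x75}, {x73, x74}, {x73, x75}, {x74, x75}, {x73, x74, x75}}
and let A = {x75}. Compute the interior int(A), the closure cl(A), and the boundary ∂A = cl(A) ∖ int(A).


int(A) = {x75}, cl(A) = {x75}, ∂A = ∅.

Closed sets in (X, τ) are complements of opens:
  closed(X, τ) = {∅, {x73}, {x74}, {x75}, {x73, x74}, {x73, x75}, {x74, x75}, {x73, x74, x75}}.
int(A) = ⋃ {U ∈ τ : U ⊆ A}. Opens contained in A: ∅, {x75}.
Taking the union of these: int(A) = {x75}.
cl(A) = ⋂ {C closed : A ⊆ C}. Closed sets containing A: {x75}, {x73, x75}, {x74, x75}, {x73, x74, x75}.
Intersecting these: cl(A) = {x75}.
∂A = cl(A) ∖ int(A) = {x75} ∖ {x75} = ∅.


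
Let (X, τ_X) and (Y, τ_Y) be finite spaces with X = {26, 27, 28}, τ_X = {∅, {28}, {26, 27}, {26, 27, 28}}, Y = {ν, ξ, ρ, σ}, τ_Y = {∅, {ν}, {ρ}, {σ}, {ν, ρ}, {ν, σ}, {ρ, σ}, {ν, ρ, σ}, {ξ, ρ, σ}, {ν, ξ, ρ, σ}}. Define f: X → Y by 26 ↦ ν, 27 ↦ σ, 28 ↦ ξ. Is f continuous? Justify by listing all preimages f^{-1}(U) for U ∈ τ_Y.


f is NOT continuous.

Compute f^{-1}(U) for each U ∈ τ_Y:
  U = ∅: f^{-1}(U) = ∅ ∈ τ_X ✓.
  U = {ν}: f^{-1}(U) = {26} ∉ τ_X ✗.
  U = {ρ}: f^{-1}(U) = ∅ ∈ τ_X ✓.
  U = {σ}: f^{-1}(U) = {27} ∉ τ_X ✗.
  U = {ν, ρ}: f^{-1}(U) = {26} ∉ τ_X ✗.
  U = {ν, σ}: f^{-1}(U) = {26, 27} ∈ τ_X ✓.
  U = {ρ, σ}: f^{-1}(U) = {27} ∉ τ_X ✗.
  U = {ν, ρ, σ}: f^{-1}(U) = {26, 27} ∈ τ_X ✓.
  U = {ξ, ρ, σ}: f^{-1}(U) = {27, 28} ∉ τ_X ✗.
  U = {ν, ξ, ρ, σ}: f^{-1}(U) = {26, 27, 28} ∈ τ_X ✓.
Found U = {ν} with f^{-1}(U) = {26} not in τ_X. Therefore f is NOT continuous.


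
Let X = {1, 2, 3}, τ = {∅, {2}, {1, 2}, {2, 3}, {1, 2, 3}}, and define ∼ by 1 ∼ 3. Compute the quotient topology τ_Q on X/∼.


X/∼ = {[1=3], [2]}; |τ_Q| = 3.

Equivalence classes: [1=3], [2].
Quotient map π: X → X/∼ sends 1 ↦ [1=3], 2 ↦ [2], 3 ↦ [1=3].
For each subset V ⊆ X/∼, compute π^{-1}(V) ⊆ X and check whether π^{-1}(V) ∈ τ. V is open in τ_Q iff π^{-1}(V) ∈ τ.
  V = {}: π^{-1}(V) = ∅ ∈ τ ✓.
  V = {[1=3]}: π^{-1}(V) = {1, 3} ∉ τ ✗.
  V = {[2]}: π^{-1}(V) = {2} ∈ τ ✓.
  V = {[1=3], [2]}: π^{-1}(V) = {1, 2, 3} ∈ τ ✓.
Open sets in the quotient: τ_Q = {{}, {[2]}, {[1=3], [2]}} (3 elements).


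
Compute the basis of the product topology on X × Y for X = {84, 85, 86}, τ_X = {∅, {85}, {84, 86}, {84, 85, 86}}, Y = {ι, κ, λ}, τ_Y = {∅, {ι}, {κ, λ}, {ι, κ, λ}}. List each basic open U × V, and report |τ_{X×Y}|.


Basis B = {∅ × ∅, {85} × {ι}, {84, 86} × {ι}, {85} × {κ, λ}, {84, 85, 86} × {ι}, {85} × {ι, κ, λ}, {84, 86} × {κ, λ}, {84, 86} × {ι, κ, λ}, {84, 85, 86} × {κ, λ}, {84, 85, 86} × {ι, κ, λ}}; |τ_{X×Y}| = 16.

Enumerate products U × V with U ∈ τ_X, V ∈ τ_Y (deduplicated):
  ∅ × ∅ = {} (∅)
  {85} × {ι} = {(85,ι)}
  {84, 86} × {ι} = {(84,ι), (86,ι)}
  {85} × {κ, λ} = {(85,κ), (85,λ)}
  {84, 85, 86} × {ι} = {(84,ι), (85,ι), (86,ι)}
  {85} × {ι, κ, λ} = {(85,ι), (85,κ), (85,λ)}
  {84, 86} × {κ, λ} = {(84,κ), (84,λ), (86,κ), (86,λ)}
  {84, 86} × {ι, κ, λ} = {(84,ι), (84,κ), (84,λ), (86,ι), (86,κ), (86,λ)}
  {84, 85, 86} × {κ, λ} = {(84,κ), (84,λ), (85,κ), (85,λ), (86,κ), (86,λ)}
  {84, 85, 86} × {ι, κ, λ} = {(84,ι), (84,κ), (84,λ), (85,ι), (85,κ), (85,λ), (86,ι), (86,κ), (86,λ)}
These 10 distinct sets form the basis B.
Close under arbitrary unions to get τ_{X×Y}; counting gives |τ_{X×Y}| = 16.


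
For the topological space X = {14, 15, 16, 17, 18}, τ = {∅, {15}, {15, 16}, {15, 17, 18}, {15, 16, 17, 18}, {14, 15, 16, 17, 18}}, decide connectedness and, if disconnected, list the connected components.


(X, τ) is connected.

Find clopen sets (U ∈ τ with X ∖ U ∈ τ):
  U = ∅, X ∖ U = {14, 15, 16, 17, 18} — both open, so U is clopen.
  U = {14, 15, 16, 17, 18}, X ∖ U = ∅ — both open, so U is clopen.
Only trivial clopens (∅ and X) exist, so (X, τ) is connected.
Compute connected components by grouping points that agree on all clopens:
  component: {14, 15, 16, 17, 18}


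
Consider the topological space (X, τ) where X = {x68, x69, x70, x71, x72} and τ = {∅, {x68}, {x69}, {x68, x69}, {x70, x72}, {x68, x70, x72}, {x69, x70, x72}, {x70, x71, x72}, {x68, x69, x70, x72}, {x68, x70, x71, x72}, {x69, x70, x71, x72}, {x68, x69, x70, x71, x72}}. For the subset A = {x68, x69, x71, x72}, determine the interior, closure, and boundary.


int(A) = {x68, x69}, cl(A) = {x68, x69, x70, x71, x72}, ∂A = {x70, x71, x72}.

Closed sets in (X, τ) are complements of opens:
  closed(X, τ) = {∅, {x68}, {x69}, {x71}, {x68, x69}, {x68, x71}, {x69, x71}, {x68, x69, x71}, {x70, x71, x72}, {x68, x70, x71, x72}, {x69, x70, x71, x72}, {x68, x69, x70, x71, x72}}.
int(A) = ⋃ {U ∈ τ : U ⊆ A}. Opens contained in A: ∅, {x68}, {x69}, {x68, x69}.
Taking the union of these: int(A) = {x68, x69}.
cl(A) = ⋂ {C closed : A ⊆ C}. Closed sets containing A: {x68, x69, x70, x71, x72}.
Intersecting these: cl(A) = {x68, x69, x70, x71, x72}.
∂A = cl(A) ∖ int(A) = {x68, x69, x70, x71, x72} ∖ {x68, x69} = {x70, x71, x72}.


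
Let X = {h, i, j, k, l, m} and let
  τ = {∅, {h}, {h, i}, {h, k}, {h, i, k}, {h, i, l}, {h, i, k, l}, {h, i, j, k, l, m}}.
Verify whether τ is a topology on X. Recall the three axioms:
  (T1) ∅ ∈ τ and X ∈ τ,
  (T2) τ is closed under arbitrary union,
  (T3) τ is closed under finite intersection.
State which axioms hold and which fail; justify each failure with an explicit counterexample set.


τ IS a topology on X.

Axiom (T1): ∅ ∈ τ? Yes; X ∈ τ? Yes.
Axiom (T2/T3): check pairwise unions and intersections of members of τ.
All pairwise intersections and unions checked — each lies in τ. Therefore τ satisfies (T1), (T2), (T3): it IS a topology on X.


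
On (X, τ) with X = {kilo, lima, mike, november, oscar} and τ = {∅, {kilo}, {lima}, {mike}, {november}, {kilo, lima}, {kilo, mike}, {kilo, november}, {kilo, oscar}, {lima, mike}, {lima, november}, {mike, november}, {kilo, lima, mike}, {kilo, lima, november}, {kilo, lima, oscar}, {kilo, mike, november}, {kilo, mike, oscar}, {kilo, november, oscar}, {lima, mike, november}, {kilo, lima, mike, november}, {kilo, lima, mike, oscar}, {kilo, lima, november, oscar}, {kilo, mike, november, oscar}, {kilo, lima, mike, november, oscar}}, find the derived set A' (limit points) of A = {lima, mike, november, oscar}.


A' = ∅

For each x ∈ X, list the open sets U ∈ τ with x ∈ U, then check whether U ∩ (A ∖ {x}) ≠ ∅ for every such U.
  x = kilo: open {kilo} ∋ x has {kilo} ∩ (A ∖ {kilo}) = ∅, so x is NOT a limit point.
  x = lima: open {lima} ∋ x has {lima} ∩ (A ∖ {lima}) = ∅, so x is NOT a limit point.
  x = mike: open {mike} ∋ x has {mike} ∩ (A ∖ {mike}) = ∅, so x is NOT a limit point.
  x = november: open {november} ∋ x has {november} ∩ (A ∖ {november}) = ∅, so x is NOT a limit point.
  x = oscar: open {kilo, oscar} ∋ x has {kilo, oscar} ∩ (A ∖ {oscar}) = ∅, so x is NOT a limit point.
Collecting: A' = ∅.


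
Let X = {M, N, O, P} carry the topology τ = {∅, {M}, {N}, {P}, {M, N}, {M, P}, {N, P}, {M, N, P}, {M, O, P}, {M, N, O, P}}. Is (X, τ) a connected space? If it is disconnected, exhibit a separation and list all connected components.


(X, τ) is disconnected; components = [{N}, {M, O, P}].

Find clopen sets (U ∈ τ with X ∖ U ∈ τ):
  U = ∅, X ∖ U = {M, N, O, P} — both open, so U is clopen.
  U = {N}, X ∖ U = {M, O, P} — both open, so U is clopen.
  U = {M, O, P}, X ∖ U = {N} — both open, so U is clopen.
  U = {M, N, O, P}, X ∖ U = ∅ — both open, so U is clopen.
Nontrivial clopen(s) exist: e.g. {M, O, P}. So (X, τ) is disconnected.
Compute connected components by grouping points that agree on all clopens:
  component: {N}
  component: {M, O, P}


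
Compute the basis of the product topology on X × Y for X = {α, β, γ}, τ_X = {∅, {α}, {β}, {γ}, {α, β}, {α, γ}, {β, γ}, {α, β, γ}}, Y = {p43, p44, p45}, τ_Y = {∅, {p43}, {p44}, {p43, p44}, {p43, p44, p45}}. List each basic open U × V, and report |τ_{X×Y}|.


Basis B = {∅ × ∅, {α} × {p43}, {α} × {p44}, {β} × {p43}, {β} × {p44}, {γ} × {p43}, {γ} × {p44}, {α} × {p43, p44}, {α, β} × {p43}, {α, γ} × {p43}, {α, β} × {p44}, {α, γ} × {p44}, {β} × {p43, p44}, {β, γ} × {p43}, {β, γ} × {p44}, {γ} × {p43, p44}, {α} × {p43, p44, p45}, {α, β, γ} × {p43}, {α, β, γ} × {p44}, {β} × {p43, p44, p45}, {γ} × {p43, p44, p45}, {α, β} × {p43, p44}, {α, γ} × {p43, p44}, {β, γ} × {p43, p44}, {α, β} × {p43, p44, p45}, {α, γ} × {p43, p44, p45}, {α, β, γ} × {p43, p44}, {β, γ} × {p43, p44, p45}, {α, β, γ} × {p43, p44, p45}}; |τ_{X×Y}| = 125.

Enumerate products U × V with U ∈ τ_X, V ∈ τ_Y (deduplicated):
  ∅ × ∅ = {} (∅)
  {α} × {p43} = {(α,p43)}
  {α} × {p44} = {(α,p44)}
  {β} × {p43} = {(β,p43)}
  {β} × {p44} = {(β,p44)}
  {γ} × {p43} = {(γ,p43)}
  {γ} × {p44} = {(γ,p44)}
  {α} × {p43, p44} = {(α,p43), (α,p44)}
  {α, β} × {p43} = {(α,p43), (β,p43)}
  {α, γ} × {p43} = {(α,p43), (γ,p43)}
  {α, β} × {p44} = {(α,p44), (β,p44)}
  {α, γ} × {p44} = {(α,p44), (γ,p44)}
  {β} × {p43, p44} = {(β,p43), (β,p44)}
  {β, γ} × {p43} = {(β,p43), (γ,p43)}
  {β, γ} × {p44} = {(β,p44), (γ,p44)}
  {γ} × {p43, p44} = {(γ,p43), (γ,p44)}
  {α} × {p43, p44, p45} = {(α,p43), (α,p44), (α,p45)}
  {α, β, γ} × {p43} = {(α,p43), (β,p43), (γ,p43)}
  {α, β, γ} × {p44} = {(α,p44), (β,p44), (γ,p44)}
  {β} × {p43, p44, p45} = {(β,p43), (β,p44), (β,p45)}
  {γ} × {p43, p44, p45} = {(γ,p43), (γ,p44), (γ,p45)}
  {α, β} × {p43, p44} = {(α,p43), (α,p44), (β,p43), (β,p44)}
  {α, γ} × {p43, p44} = {(α,p43), (α,p44), (γ,p43), (γ,p44)}
  {β, γ} × {p43, p44} = {(β,p43), (β,p44), (γ,p43), (γ,p44)}
  {α, β} × {p43, p44, p45} = {(α,p43), (α,p44), (α,p45), (β,p43), (β,p44), (β,p45)}
  {α, γ} × {p43, p44, p45} = {(α,p43), (α,p44), (α,p45), (γ,p43), (γ,p44), (γ,p45)}
  {α, β, γ} × {p43, p44} = {(α,p43), (α,p44), (β,p43), (β,p44), (γ,p43), (γ,p44)}
  {β, γ} × {p43, p44, p45} = {(β,p43), (β,p44), (β,p45), (γ,p43), (γ,p44), (γ,p45)}
  {α, β, γ} × {p43, p44, p45} = {(α,p43), (α,p44), (α,p45), (β,p43), (β,p44), (β,p45), (γ,p43), (γ,p44), (γ,p45)}
These 29 distinct sets form the basis B.
Close under arbitrary unions to get τ_{X×Y}; counting gives |τ_{X×Y}| = 125.
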